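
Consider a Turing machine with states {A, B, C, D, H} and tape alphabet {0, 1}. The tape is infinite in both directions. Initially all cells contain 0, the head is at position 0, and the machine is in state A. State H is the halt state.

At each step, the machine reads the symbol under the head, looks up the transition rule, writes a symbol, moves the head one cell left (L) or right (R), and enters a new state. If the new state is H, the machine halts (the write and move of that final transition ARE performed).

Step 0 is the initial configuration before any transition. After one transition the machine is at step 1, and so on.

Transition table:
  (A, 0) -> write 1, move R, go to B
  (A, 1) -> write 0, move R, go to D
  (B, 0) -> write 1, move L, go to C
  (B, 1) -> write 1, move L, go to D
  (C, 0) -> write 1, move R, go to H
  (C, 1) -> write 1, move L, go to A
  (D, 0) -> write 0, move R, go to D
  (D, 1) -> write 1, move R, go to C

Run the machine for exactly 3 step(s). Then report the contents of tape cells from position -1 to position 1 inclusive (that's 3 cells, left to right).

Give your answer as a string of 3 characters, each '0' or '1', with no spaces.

Answer: 011

Derivation:
Step 1: in state A at pos 0, read 0 -> (A,0)->write 1,move R,goto B. Now: state=B, head=1, tape[-1..2]=0100 (head:   ^)
Step 2: in state B at pos 1, read 0 -> (B,0)->write 1,move L,goto C. Now: state=C, head=0, tape[-1..2]=0110 (head:  ^)
Step 3: in state C at pos 0, read 1 -> (C,1)->write 1,move L,goto A. Now: state=A, head=-1, tape[-2..2]=00110 (head:  ^)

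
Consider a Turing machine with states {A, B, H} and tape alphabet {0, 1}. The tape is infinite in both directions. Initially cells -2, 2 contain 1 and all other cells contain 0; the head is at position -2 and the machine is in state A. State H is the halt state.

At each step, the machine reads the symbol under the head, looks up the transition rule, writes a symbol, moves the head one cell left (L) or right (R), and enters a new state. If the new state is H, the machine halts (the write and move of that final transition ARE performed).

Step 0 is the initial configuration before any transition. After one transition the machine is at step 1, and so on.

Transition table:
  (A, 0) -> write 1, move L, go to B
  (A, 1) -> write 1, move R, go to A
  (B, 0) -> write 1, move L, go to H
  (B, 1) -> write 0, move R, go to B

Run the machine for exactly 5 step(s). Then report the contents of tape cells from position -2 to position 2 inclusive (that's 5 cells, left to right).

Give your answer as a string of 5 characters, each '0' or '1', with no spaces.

Answer: 00101

Derivation:
Step 1: in state A at pos -2, read 1 -> (A,1)->write 1,move R,goto A. Now: state=A, head=-1, tape[-3..3]=0100010 (head:   ^)
Step 2: in state A at pos -1, read 0 -> (A,0)->write 1,move L,goto B. Now: state=B, head=-2, tape[-3..3]=0110010 (head:  ^)
Step 3: in state B at pos -2, read 1 -> (B,1)->write 0,move R,goto B. Now: state=B, head=-1, tape[-3..3]=0010010 (head:   ^)
Step 4: in state B at pos -1, read 1 -> (B,1)->write 0,move R,goto B. Now: state=B, head=0, tape[-3..3]=0000010 (head:    ^)
Step 5: in state B at pos 0, read 0 -> (B,0)->write 1,move L,goto H. Now: state=H, head=-1, tape[-3..3]=0001010 (head:   ^)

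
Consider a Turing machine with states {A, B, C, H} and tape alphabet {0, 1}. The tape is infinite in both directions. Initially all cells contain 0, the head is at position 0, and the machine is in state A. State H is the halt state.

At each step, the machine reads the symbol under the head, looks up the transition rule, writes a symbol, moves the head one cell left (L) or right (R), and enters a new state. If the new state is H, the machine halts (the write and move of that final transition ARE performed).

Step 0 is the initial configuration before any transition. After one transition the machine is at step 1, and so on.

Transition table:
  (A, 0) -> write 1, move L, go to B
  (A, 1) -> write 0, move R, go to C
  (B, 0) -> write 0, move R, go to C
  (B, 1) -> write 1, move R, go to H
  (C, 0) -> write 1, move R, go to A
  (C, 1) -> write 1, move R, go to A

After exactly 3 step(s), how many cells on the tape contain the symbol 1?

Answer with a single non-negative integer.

Step 1: in state A at pos 0, read 0 -> (A,0)->write 1,move L,goto B. Now: state=B, head=-1, tape[-2..1]=0010 (head:  ^)
Step 2: in state B at pos -1, read 0 -> (B,0)->write 0,move R,goto C. Now: state=C, head=0, tape[-2..1]=0010 (head:   ^)
Step 3: in state C at pos 0, read 1 -> (C,1)->write 1,move R,goto A. Now: state=A, head=1, tape[-2..2]=00100 (head:    ^)
Cells containing 1 after step 3: {0} -> 1 cell(s)

Answer: 1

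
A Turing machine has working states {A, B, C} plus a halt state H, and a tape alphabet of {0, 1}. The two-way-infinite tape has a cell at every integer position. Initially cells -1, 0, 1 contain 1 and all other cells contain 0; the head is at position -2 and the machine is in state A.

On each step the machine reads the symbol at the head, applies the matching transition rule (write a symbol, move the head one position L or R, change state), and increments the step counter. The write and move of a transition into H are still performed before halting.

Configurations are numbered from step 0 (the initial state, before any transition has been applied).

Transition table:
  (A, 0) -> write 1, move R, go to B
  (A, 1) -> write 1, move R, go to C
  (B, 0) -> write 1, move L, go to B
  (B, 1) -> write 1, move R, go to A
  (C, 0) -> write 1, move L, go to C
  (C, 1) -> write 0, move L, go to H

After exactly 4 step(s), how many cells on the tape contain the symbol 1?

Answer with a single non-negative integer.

Step 1: in state A at pos -2, read 0 -> (A,0)->write 1,move R,goto B. Now: state=B, head=-1, tape[-3..2]=011110 (head:   ^)
Step 2: in state B at pos -1, read 1 -> (B,1)->write 1,move R,goto A. Now: state=A, head=0, tape[-3..2]=011110 (head:    ^)
Step 3: in state A at pos 0, read 1 -> (A,1)->write 1,move R,goto C. Now: state=C, head=1, tape[-3..2]=011110 (head:     ^)
Step 4: in state C at pos 1, read 1 -> (C,1)->write 0,move L,goto H. Now: state=H, head=0, tape[-3..2]=011100 (head:    ^)
Cells containing 1 after step 4: {-2, -1, 0} -> 3 cell(s)

Answer: 3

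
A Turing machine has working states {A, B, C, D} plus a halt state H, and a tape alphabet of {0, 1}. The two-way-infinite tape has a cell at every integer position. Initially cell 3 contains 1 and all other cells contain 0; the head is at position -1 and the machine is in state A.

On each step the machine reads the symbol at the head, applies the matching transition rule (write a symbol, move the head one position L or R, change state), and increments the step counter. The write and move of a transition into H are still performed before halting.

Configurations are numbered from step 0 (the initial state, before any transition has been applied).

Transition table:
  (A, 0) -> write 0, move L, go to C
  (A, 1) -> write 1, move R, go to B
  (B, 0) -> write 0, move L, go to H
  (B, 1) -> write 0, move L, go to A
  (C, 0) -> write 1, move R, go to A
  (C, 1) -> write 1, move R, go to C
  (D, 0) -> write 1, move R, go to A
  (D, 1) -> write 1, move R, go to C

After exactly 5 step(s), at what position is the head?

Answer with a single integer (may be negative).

Step 1: in state A at pos -1, read 0 -> (A,0)->write 0,move L,goto C. Now: state=C, head=-2, tape[-3..4]=00000010 (head:  ^)
Step 2: in state C at pos -2, read 0 -> (C,0)->write 1,move R,goto A. Now: state=A, head=-1, tape[-3..4]=01000010 (head:   ^)
Step 3: in state A at pos -1, read 0 -> (A,0)->write 0,move L,goto C. Now: state=C, head=-2, tape[-3..4]=01000010 (head:  ^)
Step 4: in state C at pos -2, read 1 -> (C,1)->write 1,move R,goto C. Now: state=C, head=-1, tape[-3..4]=01000010 (head:   ^)
Step 5: in state C at pos -1, read 0 -> (C,0)->write 1,move R,goto A. Now: state=A, head=0, tape[-3..4]=01100010 (head:    ^)

Answer: 0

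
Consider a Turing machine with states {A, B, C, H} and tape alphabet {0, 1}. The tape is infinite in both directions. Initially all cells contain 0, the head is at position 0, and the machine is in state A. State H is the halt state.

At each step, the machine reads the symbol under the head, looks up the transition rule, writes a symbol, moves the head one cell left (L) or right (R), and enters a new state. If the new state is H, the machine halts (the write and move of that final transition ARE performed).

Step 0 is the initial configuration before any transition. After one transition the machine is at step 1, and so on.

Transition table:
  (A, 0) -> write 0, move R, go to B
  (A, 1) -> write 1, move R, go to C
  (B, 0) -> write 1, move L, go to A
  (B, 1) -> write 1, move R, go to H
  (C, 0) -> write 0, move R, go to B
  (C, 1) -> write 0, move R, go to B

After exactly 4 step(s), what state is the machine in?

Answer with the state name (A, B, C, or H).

Answer: H

Derivation:
Step 1: in state A at pos 0, read 0 -> (A,0)->write 0,move R,goto B. Now: state=B, head=1, tape[-1..2]=0000 (head:   ^)
Step 2: in state B at pos 1, read 0 -> (B,0)->write 1,move L,goto A. Now: state=A, head=0, tape[-1..2]=0010 (head:  ^)
Step 3: in state A at pos 0, read 0 -> (A,0)->write 0,move R,goto B. Now: state=B, head=1, tape[-1..2]=0010 (head:   ^)
Step 4: in state B at pos 1, read 1 -> (B,1)->write 1,move R,goto H. Now: state=H, head=2, tape[-1..3]=00100 (head:    ^)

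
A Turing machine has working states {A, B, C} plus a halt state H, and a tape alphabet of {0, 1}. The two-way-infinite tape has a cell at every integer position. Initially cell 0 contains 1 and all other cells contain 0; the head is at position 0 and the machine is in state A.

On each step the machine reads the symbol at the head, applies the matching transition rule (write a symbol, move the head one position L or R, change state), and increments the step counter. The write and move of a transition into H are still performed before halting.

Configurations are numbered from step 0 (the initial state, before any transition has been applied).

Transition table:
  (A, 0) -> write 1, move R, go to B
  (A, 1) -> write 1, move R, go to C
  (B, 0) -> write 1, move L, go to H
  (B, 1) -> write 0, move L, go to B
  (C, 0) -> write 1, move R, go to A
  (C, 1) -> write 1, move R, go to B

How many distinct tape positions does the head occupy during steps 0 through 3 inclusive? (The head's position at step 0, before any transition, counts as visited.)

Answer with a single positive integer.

Step 1: in state A at pos 0, read 1 -> (A,1)->write 1,move R,goto C. Now: state=C, head=1, tape[-1..2]=0100 (head:   ^)
Step 2: in state C at pos 1, read 0 -> (C,0)->write 1,move R,goto A. Now: state=A, head=2, tape[-1..3]=01100 (head:    ^)
Step 3: in state A at pos 2, read 0 -> (A,0)->write 1,move R,goto B. Now: state=B, head=3, tape[-1..4]=011100 (head:     ^)
Head positions at steps 0..3: starting at 0, distinct positions visited = {0, 1, 2, 3} -> 4 position(s)

Answer: 4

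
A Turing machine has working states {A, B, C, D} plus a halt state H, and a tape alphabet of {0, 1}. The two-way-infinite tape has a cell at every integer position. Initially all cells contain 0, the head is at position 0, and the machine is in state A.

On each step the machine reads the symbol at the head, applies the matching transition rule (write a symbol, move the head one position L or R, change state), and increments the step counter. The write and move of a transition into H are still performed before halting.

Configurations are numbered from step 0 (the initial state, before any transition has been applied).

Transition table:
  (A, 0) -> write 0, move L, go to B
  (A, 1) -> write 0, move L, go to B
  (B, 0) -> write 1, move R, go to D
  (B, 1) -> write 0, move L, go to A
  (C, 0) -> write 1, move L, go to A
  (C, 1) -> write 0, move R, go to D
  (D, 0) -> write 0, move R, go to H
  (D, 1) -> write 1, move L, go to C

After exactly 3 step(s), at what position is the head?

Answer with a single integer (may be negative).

Answer: 1

Derivation:
Step 1: in state A at pos 0, read 0 -> (A,0)->write 0,move L,goto B. Now: state=B, head=-1, tape[-2..1]=0000 (head:  ^)
Step 2: in state B at pos -1, read 0 -> (B,0)->write 1,move R,goto D. Now: state=D, head=0, tape[-2..1]=0100 (head:   ^)
Step 3: in state D at pos 0, read 0 -> (D,0)->write 0,move R,goto H. Now: state=H, head=1, tape[-2..2]=01000 (head:    ^)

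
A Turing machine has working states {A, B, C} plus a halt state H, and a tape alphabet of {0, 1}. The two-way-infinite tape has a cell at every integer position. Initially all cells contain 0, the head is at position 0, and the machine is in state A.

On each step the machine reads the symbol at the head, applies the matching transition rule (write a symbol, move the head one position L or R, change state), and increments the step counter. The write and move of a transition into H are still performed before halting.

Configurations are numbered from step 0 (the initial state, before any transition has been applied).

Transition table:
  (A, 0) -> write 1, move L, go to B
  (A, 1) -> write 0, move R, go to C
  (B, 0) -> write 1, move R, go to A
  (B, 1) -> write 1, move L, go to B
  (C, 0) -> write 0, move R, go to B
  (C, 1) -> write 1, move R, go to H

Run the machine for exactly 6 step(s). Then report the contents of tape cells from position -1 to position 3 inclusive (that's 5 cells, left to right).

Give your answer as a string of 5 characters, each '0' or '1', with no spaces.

Step 1: in state A at pos 0, read 0 -> (A,0)->write 1,move L,goto B. Now: state=B, head=-1, tape[-2..1]=0010 (head:  ^)
Step 2: in state B at pos -1, read 0 -> (B,0)->write 1,move R,goto A. Now: state=A, head=0, tape[-2..1]=0110 (head:   ^)
Step 3: in state A at pos 0, read 1 -> (A,1)->write 0,move R,goto C. Now: state=C, head=1, tape[-2..2]=01000 (head:    ^)
Step 4: in state C at pos 1, read 0 -> (C,0)->write 0,move R,goto B. Now: state=B, head=2, tape[-2..3]=010000 (head:     ^)
Step 5: in state B at pos 2, read 0 -> (B,0)->write 1,move R,goto A. Now: state=A, head=3, tape[-2..4]=0100100 (head:      ^)
Step 6: in state A at pos 3, read 0 -> (A,0)->write 1,move L,goto B. Now: state=B, head=2, tape[-2..4]=0100110 (head:     ^)

Answer: 10011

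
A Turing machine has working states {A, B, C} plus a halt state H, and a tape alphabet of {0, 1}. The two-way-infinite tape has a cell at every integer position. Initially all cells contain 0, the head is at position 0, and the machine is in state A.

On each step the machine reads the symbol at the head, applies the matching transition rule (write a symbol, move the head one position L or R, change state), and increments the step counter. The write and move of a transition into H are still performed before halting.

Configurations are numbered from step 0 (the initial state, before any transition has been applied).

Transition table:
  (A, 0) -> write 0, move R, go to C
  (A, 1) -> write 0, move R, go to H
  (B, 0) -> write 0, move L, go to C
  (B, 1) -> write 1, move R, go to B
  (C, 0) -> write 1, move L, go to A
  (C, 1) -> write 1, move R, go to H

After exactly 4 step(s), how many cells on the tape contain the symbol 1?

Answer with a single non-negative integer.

Step 1: in state A at pos 0, read 0 -> (A,0)->write 0,move R,goto C. Now: state=C, head=1, tape[-1..2]=0000 (head:   ^)
Step 2: in state C at pos 1, read 0 -> (C,0)->write 1,move L,goto A. Now: state=A, head=0, tape[-1..2]=0010 (head:  ^)
Step 3: in state A at pos 0, read 0 -> (A,0)->write 0,move R,goto C. Now: state=C, head=1, tape[-1..2]=0010 (head:   ^)
Step 4: in state C at pos 1, read 1 -> (C,1)->write 1,move R,goto H. Now: state=H, head=2, tape[-1..3]=00100 (head:    ^)
Cells containing 1 after step 4: {1} -> 1 cell(s)

Answer: 1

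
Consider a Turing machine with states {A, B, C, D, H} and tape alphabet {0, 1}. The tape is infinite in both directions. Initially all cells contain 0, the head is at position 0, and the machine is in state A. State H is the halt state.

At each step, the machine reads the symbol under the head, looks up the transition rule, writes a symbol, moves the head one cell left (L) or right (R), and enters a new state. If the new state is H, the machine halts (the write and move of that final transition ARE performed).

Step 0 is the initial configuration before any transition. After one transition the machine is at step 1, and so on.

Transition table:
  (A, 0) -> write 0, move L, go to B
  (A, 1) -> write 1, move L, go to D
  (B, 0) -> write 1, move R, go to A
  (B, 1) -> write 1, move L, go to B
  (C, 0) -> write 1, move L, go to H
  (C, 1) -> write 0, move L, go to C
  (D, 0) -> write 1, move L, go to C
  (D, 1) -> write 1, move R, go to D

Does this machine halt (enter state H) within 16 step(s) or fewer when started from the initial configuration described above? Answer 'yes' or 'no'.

Answer: yes

Derivation:
Step 1: in state A at pos 0, read 0 -> (A,0)->write 0,move L,goto B. Now: state=B, head=-1, tape[-2..1]=0000 (head:  ^)
Step 2: in state B at pos -1, read 0 -> (B,0)->write 1,move R,goto A. Now: state=A, head=0, tape[-2..1]=0100 (head:   ^)
Step 3: in state A at pos 0, read 0 -> (A,0)->write 0,move L,goto B. Now: state=B, head=-1, tape[-2..1]=0100 (head:  ^)
Step 4: in state B at pos -1, read 1 -> (B,1)->write 1,move L,goto B. Now: state=B, head=-2, tape[-3..1]=00100 (head:  ^)
Step 5: in state B at pos -2, read 0 -> (B,0)->write 1,move R,goto A. Now: state=A, head=-1, tape[-3..1]=01100 (head:   ^)
Step 6: in state A at pos -1, read 1 -> (A,1)->write 1,move L,goto D. Now: state=D, head=-2, tape[-3..1]=01100 (head:  ^)
Step 7: in state D at pos -2, read 1 -> (D,1)->write 1,move R,goto D. Now: state=D, head=-1, tape[-3..1]=01100 (head:   ^)
Step 8: in state D at pos -1, read 1 -> (D,1)->write 1,move R,goto D. Now: state=D, head=0, tape[-3..1]=01100 (head:    ^)
Step 9: in state D at pos 0, read 0 -> (D,0)->write 1,move L,goto C. Now: state=C, head=-1, tape[-3..1]=01110 (head:   ^)
Step 10: in state C at pos -1, read 1 -> (C,1)->write 0,move L,goto C. Now: state=C, head=-2, tape[-3..1]=01010 (head:  ^)
Step 11: in state C at pos -2, read 1 -> (C,1)->write 0,move L,goto C. Now: state=C, head=-3, tape[-4..1]=000010 (head:  ^)
Step 12: in state C at pos -3, read 0 -> (C,0)->write 1,move L,goto H. Now: state=H, head=-4, tape[-5..1]=0010010 (head:  ^)
State H reached at step 12; 12 <= 16 -> yes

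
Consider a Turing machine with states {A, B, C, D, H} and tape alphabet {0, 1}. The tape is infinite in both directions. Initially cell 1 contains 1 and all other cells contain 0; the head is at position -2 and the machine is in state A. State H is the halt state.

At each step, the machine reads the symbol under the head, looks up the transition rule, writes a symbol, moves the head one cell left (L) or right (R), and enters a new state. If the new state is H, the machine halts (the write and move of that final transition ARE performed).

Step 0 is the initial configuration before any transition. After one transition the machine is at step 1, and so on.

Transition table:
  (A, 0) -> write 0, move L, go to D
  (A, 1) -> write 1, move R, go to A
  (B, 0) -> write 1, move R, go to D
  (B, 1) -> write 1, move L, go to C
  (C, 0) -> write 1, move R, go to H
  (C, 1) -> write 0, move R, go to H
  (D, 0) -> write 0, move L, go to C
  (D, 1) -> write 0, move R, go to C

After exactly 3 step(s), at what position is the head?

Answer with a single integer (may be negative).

Step 1: in state A at pos -2, read 0 -> (A,0)->write 0,move L,goto D. Now: state=D, head=-3, tape[-4..2]=0000010 (head:  ^)
Step 2: in state D at pos -3, read 0 -> (D,0)->write 0,move L,goto C. Now: state=C, head=-4, tape[-5..2]=00000010 (head:  ^)
Step 3: in state C at pos -4, read 0 -> (C,0)->write 1,move R,goto H. Now: state=H, head=-3, tape[-5..2]=01000010 (head:   ^)

Answer: -3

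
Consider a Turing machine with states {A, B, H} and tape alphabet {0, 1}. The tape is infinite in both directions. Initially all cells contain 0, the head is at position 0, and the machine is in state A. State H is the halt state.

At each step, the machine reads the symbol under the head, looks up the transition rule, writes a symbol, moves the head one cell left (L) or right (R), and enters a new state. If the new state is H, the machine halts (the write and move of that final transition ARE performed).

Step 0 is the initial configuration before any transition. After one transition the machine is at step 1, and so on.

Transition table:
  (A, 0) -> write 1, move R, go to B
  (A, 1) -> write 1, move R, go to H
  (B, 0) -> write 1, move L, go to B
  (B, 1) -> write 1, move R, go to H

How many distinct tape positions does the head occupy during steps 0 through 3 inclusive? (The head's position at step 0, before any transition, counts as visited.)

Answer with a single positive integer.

Answer: 2

Derivation:
Step 1: in state A at pos 0, read 0 -> (A,0)->write 1,move R,goto B. Now: state=B, head=1, tape[-1..2]=0100 (head:   ^)
Step 2: in state B at pos 1, read 0 -> (B,0)->write 1,move L,goto B. Now: state=B, head=0, tape[-1..2]=0110 (head:  ^)
Step 3: in state B at pos 0, read 1 -> (B,1)->write 1,move R,goto H. Now: state=H, head=1, tape[-1..2]=0110 (head:   ^)
Head positions at steps 0..3: starting at 0, distinct positions visited = {0, 1} -> 2 position(s)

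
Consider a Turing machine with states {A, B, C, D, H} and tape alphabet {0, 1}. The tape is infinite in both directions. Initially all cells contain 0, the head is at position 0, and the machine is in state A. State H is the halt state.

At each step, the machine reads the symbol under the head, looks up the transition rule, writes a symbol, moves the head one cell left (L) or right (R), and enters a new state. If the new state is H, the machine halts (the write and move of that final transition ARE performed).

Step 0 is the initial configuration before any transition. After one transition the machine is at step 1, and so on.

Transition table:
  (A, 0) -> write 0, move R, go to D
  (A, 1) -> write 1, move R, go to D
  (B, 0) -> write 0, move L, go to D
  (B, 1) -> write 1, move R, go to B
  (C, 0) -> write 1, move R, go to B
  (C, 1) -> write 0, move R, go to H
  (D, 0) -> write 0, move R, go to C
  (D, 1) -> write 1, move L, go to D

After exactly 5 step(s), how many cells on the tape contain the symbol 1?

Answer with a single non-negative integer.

Answer: 1

Derivation:
Step 1: in state A at pos 0, read 0 -> (A,0)->write 0,move R,goto D. Now: state=D, head=1, tape[-1..2]=0000 (head:   ^)
Step 2: in state D at pos 1, read 0 -> (D,0)->write 0,move R,goto C. Now: state=C, head=2, tape[-1..3]=00000 (head:    ^)
Step 3: in state C at pos 2, read 0 -> (C,0)->write 1,move R,goto B. Now: state=B, head=3, tape[-1..4]=000100 (head:     ^)
Step 4: in state B at pos 3, read 0 -> (B,0)->write 0,move L,goto D. Now: state=D, head=2, tape[-1..4]=000100 (head:    ^)
Step 5: in state D at pos 2, read 1 -> (D,1)->write 1,move L,goto D. Now: state=D, head=1, tape[-1..4]=000100 (head:   ^)
Cells containing 1 after step 5: {2} -> 1 cell(s)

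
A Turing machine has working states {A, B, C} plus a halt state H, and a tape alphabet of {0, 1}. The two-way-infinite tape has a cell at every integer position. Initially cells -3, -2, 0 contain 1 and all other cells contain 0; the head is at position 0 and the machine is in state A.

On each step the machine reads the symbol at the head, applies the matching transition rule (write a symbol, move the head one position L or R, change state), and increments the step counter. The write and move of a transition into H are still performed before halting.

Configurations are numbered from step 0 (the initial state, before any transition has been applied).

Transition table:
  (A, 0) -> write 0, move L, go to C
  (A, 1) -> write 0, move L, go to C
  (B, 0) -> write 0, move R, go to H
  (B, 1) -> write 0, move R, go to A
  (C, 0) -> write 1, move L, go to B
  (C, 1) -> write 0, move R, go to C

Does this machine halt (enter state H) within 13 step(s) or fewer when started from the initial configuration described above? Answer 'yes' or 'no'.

Answer: yes

Derivation:
Step 1: in state A at pos 0, read 1 -> (A,1)->write 0,move L,goto C. Now: state=C, head=-1, tape[-4..1]=011000 (head:    ^)
Step 2: in state C at pos -1, read 0 -> (C,0)->write 1,move L,goto B. Now: state=B, head=-2, tape[-4..1]=011100 (head:   ^)
Step 3: in state B at pos -2, read 1 -> (B,1)->write 0,move R,goto A. Now: state=A, head=-1, tape[-4..1]=010100 (head:    ^)
Step 4: in state A at pos -1, read 1 -> (A,1)->write 0,move L,goto C. Now: state=C, head=-2, tape[-4..1]=010000 (head:   ^)
Step 5: in state C at pos -2, read 0 -> (C,0)->write 1,move L,goto B. Now: state=B, head=-3, tape[-4..1]=011000 (head:  ^)
Step 6: in state B at pos -3, read 1 -> (B,1)->write 0,move R,goto A. Now: state=A, head=-2, tape[-4..1]=001000 (head:   ^)
Step 7: in state A at pos -2, read 1 -> (A,1)->write 0,move L,goto C. Now: state=C, head=-3, tape[-4..1]=000000 (head:  ^)
Step 8: in state C at pos -3, read 0 -> (C,0)->write 1,move L,goto B. Now: state=B, head=-4, tape[-5..1]=0010000 (head:  ^)
Step 9: in state B at pos -4, read 0 -> (B,0)->write 0,move R,goto H. Now: state=H, head=-3, tape[-5..1]=0010000 (head:   ^)
State H reached at step 9; 9 <= 13 -> yes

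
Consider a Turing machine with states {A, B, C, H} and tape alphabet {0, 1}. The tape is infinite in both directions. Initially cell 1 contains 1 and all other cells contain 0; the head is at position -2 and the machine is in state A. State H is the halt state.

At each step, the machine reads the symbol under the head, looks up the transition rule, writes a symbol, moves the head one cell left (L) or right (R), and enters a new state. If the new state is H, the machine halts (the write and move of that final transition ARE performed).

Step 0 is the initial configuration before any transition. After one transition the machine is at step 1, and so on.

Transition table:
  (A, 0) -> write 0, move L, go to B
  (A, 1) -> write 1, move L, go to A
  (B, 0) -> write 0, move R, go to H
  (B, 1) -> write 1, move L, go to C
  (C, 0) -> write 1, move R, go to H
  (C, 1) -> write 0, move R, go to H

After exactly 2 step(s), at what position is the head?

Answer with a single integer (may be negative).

Step 1: in state A at pos -2, read 0 -> (A,0)->write 0,move L,goto B. Now: state=B, head=-3, tape[-4..2]=0000010 (head:  ^)
Step 2: in state B at pos -3, read 0 -> (B,0)->write 0,move R,goto H. Now: state=H, head=-2, tape[-4..2]=0000010 (head:   ^)

Answer: -2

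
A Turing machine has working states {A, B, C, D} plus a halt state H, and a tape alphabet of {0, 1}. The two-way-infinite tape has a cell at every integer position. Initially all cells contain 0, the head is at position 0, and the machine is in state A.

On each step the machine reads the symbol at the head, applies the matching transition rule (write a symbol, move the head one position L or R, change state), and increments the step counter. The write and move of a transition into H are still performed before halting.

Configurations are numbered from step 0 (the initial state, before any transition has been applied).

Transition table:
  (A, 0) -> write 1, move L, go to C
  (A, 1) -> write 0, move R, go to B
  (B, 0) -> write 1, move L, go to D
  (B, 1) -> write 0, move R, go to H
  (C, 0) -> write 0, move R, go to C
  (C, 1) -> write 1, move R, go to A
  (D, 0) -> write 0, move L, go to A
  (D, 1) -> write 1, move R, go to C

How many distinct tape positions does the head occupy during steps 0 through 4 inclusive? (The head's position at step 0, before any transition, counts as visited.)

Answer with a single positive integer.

Answer: 3

Derivation:
Step 1: in state A at pos 0, read 0 -> (A,0)->write 1,move L,goto C. Now: state=C, head=-1, tape[-2..1]=0010 (head:  ^)
Step 2: in state C at pos -1, read 0 -> (C,0)->write 0,move R,goto C. Now: state=C, head=0, tape[-2..1]=0010 (head:   ^)
Step 3: in state C at pos 0, read 1 -> (C,1)->write 1,move R,goto A. Now: state=A, head=1, tape[-2..2]=00100 (head:    ^)
Step 4: in state A at pos 1, read 0 -> (A,0)->write 1,move L,goto C. Now: state=C, head=0, tape[-2..2]=00110 (head:   ^)
Head positions at steps 0..4: starting at 0, distinct positions visited = {-1, 0, 1} -> 3 position(s)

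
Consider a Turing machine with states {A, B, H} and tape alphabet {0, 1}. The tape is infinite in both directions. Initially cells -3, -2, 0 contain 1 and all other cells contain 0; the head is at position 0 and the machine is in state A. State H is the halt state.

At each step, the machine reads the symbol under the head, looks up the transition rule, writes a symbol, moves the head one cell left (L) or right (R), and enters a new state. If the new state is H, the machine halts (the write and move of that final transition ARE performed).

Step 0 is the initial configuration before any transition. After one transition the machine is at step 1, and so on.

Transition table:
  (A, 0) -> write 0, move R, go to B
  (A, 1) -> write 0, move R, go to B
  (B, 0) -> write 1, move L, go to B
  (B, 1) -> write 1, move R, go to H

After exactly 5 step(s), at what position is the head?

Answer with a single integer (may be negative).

Step 1: in state A at pos 0, read 1 -> (A,1)->write 0,move R,goto B. Now: state=B, head=1, tape[-4..2]=0110000 (head:      ^)
Step 2: in state B at pos 1, read 0 -> (B,0)->write 1,move L,goto B. Now: state=B, head=0, tape[-4..2]=0110010 (head:     ^)
Step 3: in state B at pos 0, read 0 -> (B,0)->write 1,move L,goto B. Now: state=B, head=-1, tape[-4..2]=0110110 (head:    ^)
Step 4: in state B at pos -1, read 0 -> (B,0)->write 1,move L,goto B. Now: state=B, head=-2, tape[-4..2]=0111110 (head:   ^)
Step 5: in state B at pos -2, read 1 -> (B,1)->write 1,move R,goto H. Now: state=H, head=-1, tape[-4..2]=0111110 (head:    ^)

Answer: -1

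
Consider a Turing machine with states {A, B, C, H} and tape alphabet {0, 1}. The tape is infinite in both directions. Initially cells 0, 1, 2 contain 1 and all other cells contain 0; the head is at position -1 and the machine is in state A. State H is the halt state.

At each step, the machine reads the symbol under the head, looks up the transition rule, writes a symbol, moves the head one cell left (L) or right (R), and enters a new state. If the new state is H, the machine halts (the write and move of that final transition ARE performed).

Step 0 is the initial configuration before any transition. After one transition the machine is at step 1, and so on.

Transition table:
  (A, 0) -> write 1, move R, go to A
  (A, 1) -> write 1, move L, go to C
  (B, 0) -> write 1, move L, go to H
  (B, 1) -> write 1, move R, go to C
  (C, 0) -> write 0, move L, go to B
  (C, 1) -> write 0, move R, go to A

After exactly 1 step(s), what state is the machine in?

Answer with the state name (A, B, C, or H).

Step 1: in state A at pos -1, read 0 -> (A,0)->write 1,move R,goto A. Now: state=A, head=0, tape[-2..3]=011110 (head:   ^)

Answer: A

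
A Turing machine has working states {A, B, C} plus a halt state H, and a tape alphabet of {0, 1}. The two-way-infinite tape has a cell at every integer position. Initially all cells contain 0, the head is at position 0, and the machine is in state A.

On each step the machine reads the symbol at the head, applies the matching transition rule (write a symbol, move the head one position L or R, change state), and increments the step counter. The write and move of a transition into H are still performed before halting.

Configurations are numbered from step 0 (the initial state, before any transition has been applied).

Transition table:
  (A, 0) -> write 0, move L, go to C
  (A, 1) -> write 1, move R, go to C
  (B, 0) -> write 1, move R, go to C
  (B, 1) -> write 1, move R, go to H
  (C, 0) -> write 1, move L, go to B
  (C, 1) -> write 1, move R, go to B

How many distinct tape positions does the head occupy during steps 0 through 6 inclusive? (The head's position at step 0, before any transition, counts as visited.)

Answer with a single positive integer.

Answer: 4

Derivation:
Step 1: in state A at pos 0, read 0 -> (A,0)->write 0,move L,goto C. Now: state=C, head=-1, tape[-2..1]=0000 (head:  ^)
Step 2: in state C at pos -1, read 0 -> (C,0)->write 1,move L,goto B. Now: state=B, head=-2, tape[-3..1]=00100 (head:  ^)
Step 3: in state B at pos -2, read 0 -> (B,0)->write 1,move R,goto C. Now: state=C, head=-1, tape[-3..1]=01100 (head:   ^)
Step 4: in state C at pos -1, read 1 -> (C,1)->write 1,move R,goto B. Now: state=B, head=0, tape[-3..1]=01100 (head:    ^)
Step 5: in state B at pos 0, read 0 -> (B,0)->write 1,move R,goto C. Now: state=C, head=1, tape[-3..2]=011100 (head:     ^)
Step 6: in state C at pos 1, read 0 -> (C,0)->write 1,move L,goto B. Now: state=B, head=0, tape[-3..2]=011110 (head:    ^)
Head positions at steps 0..6: starting at 0, distinct positions visited = {-2, -1, 0, 1} -> 4 position(s)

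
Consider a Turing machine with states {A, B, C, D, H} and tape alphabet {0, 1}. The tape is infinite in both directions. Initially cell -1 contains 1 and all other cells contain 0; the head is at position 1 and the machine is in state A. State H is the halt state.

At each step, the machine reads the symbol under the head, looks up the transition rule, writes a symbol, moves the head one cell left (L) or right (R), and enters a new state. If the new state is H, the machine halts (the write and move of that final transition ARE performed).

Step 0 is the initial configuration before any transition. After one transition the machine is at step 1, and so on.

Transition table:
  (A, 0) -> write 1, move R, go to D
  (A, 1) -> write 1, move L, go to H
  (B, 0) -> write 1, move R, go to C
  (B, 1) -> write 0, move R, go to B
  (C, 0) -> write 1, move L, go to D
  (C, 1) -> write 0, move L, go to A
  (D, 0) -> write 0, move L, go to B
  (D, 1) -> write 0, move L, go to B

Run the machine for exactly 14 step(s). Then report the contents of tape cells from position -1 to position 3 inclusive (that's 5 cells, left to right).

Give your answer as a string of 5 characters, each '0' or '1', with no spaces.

Step 1: in state A at pos 1, read 0 -> (A,0)->write 1,move R,goto D. Now: state=D, head=2, tape[-2..3]=010100 (head:     ^)
Step 2: in state D at pos 2, read 0 -> (D,0)->write 0,move L,goto B. Now: state=B, head=1, tape[-2..3]=010100 (head:    ^)
Step 3: in state B at pos 1, read 1 -> (B,1)->write 0,move R,goto B. Now: state=B, head=2, tape[-2..3]=010000 (head:     ^)
Step 4: in state B at pos 2, read 0 -> (B,0)->write 1,move R,goto C. Now: state=C, head=3, tape[-2..4]=0100100 (head:      ^)
Step 5: in state C at pos 3, read 0 -> (C,0)->write 1,move L,goto D. Now: state=D, head=2, tape[-2..4]=0100110 (head:     ^)
Step 6: in state D at pos 2, read 1 -> (D,1)->write 0,move L,goto B. Now: state=B, head=1, tape[-2..4]=0100010 (head:    ^)
Step 7: in state B at pos 1, read 0 -> (B,0)->write 1,move R,goto C. Now: state=C, head=2, tape[-2..4]=0101010 (head:     ^)
Step 8: in state C at pos 2, read 0 -> (C,0)->write 1,move L,goto D. Now: state=D, head=1, tape[-2..4]=0101110 (head:    ^)
Step 9: in state D at pos 1, read 1 -> (D,1)->write 0,move L,goto B. Now: state=B, head=0, tape[-2..4]=0100110 (head:   ^)
Step 10: in state B at pos 0, read 0 -> (B,0)->write 1,move R,goto C. Now: state=C, head=1, tape[-2..4]=0110110 (head:    ^)
Step 11: in state C at pos 1, read 0 -> (C,0)->write 1,move L,goto D. Now: state=D, head=0, tape[-2..4]=0111110 (head:   ^)
Step 12: in state D at pos 0, read 1 -> (D,1)->write 0,move L,goto B. Now: state=B, head=-1, tape[-2..4]=0101110 (head:  ^)
Step 13: in state B at pos -1, read 1 -> (B,1)->write 0,move R,goto B. Now: state=B, head=0, tape[-2..4]=0001110 (head:   ^)
Step 14: in state B at pos 0, read 0 -> (B,0)->write 1,move R,goto C. Now: state=C, head=1, tape[-2..4]=0011110 (head:    ^)

Answer: 01111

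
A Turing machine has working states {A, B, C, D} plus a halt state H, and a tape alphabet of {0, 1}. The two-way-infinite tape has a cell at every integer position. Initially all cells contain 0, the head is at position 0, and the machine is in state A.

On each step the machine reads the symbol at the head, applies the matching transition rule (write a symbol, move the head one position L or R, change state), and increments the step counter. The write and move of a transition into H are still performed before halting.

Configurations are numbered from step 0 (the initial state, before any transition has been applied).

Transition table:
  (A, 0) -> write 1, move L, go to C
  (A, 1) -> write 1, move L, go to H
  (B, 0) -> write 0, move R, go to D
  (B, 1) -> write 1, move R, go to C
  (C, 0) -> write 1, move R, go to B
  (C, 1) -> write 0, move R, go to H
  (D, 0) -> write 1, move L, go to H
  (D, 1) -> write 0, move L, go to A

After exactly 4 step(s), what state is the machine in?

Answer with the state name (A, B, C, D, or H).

Step 1: in state A at pos 0, read 0 -> (A,0)->write 1,move L,goto C. Now: state=C, head=-1, tape[-2..1]=0010 (head:  ^)
Step 2: in state C at pos -1, read 0 -> (C,0)->write 1,move R,goto B. Now: state=B, head=0, tape[-2..1]=0110 (head:   ^)
Step 3: in state B at pos 0, read 1 -> (B,1)->write 1,move R,goto C. Now: state=C, head=1, tape[-2..2]=01100 (head:    ^)
Step 4: in state C at pos 1, read 0 -> (C,0)->write 1,move R,goto B. Now: state=B, head=2, tape[-2..3]=011100 (head:     ^)

Answer: B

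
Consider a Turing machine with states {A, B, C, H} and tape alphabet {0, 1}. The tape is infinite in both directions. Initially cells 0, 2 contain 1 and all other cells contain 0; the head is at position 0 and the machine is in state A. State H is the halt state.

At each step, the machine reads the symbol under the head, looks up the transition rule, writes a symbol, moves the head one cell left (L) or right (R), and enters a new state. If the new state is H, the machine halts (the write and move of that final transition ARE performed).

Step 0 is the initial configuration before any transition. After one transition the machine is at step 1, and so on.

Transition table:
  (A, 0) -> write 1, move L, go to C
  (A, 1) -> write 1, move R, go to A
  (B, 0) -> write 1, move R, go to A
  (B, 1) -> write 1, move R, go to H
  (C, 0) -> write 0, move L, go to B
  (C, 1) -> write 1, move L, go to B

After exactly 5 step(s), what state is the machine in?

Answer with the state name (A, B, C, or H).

Step 1: in state A at pos 0, read 1 -> (A,1)->write 1,move R,goto A. Now: state=A, head=1, tape[-1..3]=01010 (head:   ^)
Step 2: in state A at pos 1, read 0 -> (A,0)->write 1,move L,goto C. Now: state=C, head=0, tape[-1..3]=01110 (head:  ^)
Step 3: in state C at pos 0, read 1 -> (C,1)->write 1,move L,goto B. Now: state=B, head=-1, tape[-2..3]=001110 (head:  ^)
Step 4: in state B at pos -1, read 0 -> (B,0)->write 1,move R,goto A. Now: state=A, head=0, tape[-2..3]=011110 (head:   ^)
Step 5: in state A at pos 0, read 1 -> (A,1)->write 1,move R,goto A. Now: state=A, head=1, tape[-2..3]=011110 (head:    ^)

Answer: A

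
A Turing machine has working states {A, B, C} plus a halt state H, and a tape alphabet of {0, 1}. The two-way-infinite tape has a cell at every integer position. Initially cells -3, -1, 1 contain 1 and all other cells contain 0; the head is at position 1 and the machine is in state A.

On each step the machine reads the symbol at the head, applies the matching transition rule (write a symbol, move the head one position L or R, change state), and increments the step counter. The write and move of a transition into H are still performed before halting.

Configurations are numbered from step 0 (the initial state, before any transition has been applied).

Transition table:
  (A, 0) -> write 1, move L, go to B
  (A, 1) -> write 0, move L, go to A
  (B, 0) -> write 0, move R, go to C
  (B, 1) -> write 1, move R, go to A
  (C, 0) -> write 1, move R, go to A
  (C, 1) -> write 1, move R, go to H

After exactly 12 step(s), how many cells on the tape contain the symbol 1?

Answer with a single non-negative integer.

Answer: 1

Derivation:
Step 1: in state A at pos 1, read 1 -> (A,1)->write 0,move L,goto A. Now: state=A, head=0, tape[-4..2]=0101000 (head:     ^)
Step 2: in state A at pos 0, read 0 -> (A,0)->write 1,move L,goto B. Now: state=B, head=-1, tape[-4..2]=0101100 (head:    ^)
Step 3: in state B at pos -1, read 1 -> (B,1)->write 1,move R,goto A. Now: state=A, head=0, tape[-4..2]=0101100 (head:     ^)
Step 4: in state A at pos 0, read 1 -> (A,1)->write 0,move L,goto A. Now: state=A, head=-1, tape[-4..2]=0101000 (head:    ^)
Step 5: in state A at pos -1, read 1 -> (A,1)->write 0,move L,goto A. Now: state=A, head=-2, tape[-4..2]=0100000 (head:   ^)
Step 6: in state A at pos -2, read 0 -> (A,0)->write 1,move L,goto B. Now: state=B, head=-3, tape[-4..2]=0110000 (head:  ^)
Step 7: in state B at pos -3, read 1 -> (B,1)->write 1,move R,goto A. Now: state=A, head=-2, tape[-4..2]=0110000 (head:   ^)
Step 8: in state A at pos -2, read 1 -> (A,1)->write 0,move L,goto A. Now: state=A, head=-3, tape[-4..2]=0100000 (head:  ^)
Step 9: in state A at pos -3, read 1 -> (A,1)->write 0,move L,goto A. Now: state=A, head=-4, tape[-5..2]=00000000 (head:  ^)
Step 10: in state A at pos -4, read 0 -> (A,0)->write 1,move L,goto B. Now: state=B, head=-5, tape[-6..2]=001000000 (head:  ^)
Step 11: in state B at pos -5, read 0 -> (B,0)->write 0,move R,goto C. Now: state=C, head=-4, tape[-6..2]=001000000 (head:   ^)
Step 12: in state C at pos -4, read 1 -> (C,1)->write 1,move R,goto H. Now: state=H, head=-3, tape[-6..2]=001000000 (head:    ^)
Cells containing 1 after step 12: {-4} -> 1 cell(s)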